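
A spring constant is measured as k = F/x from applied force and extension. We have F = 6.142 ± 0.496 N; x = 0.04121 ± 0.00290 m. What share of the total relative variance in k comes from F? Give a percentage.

(δk/k)² = (1·δF/F)² + (-1·δx/x)²
  F term: (1×0.0808)² = 0.00652
  x term: (-1×0.0704)² = 0.00495
Total = 0.0115. Share from F = 0.00652/0.0115 = 0.568.

56.8%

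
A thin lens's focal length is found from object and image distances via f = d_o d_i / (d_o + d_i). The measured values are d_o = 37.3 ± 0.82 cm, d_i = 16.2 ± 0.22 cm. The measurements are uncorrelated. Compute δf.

0.131 cm

∂f/∂d_o = (d_i/(d_o+d_i))² = 0.0917;  ∂f/∂d_i = (d_o/(d_o+d_i))² = 0.486
δf = √((∂f/∂d_o · δd_o)² + (∂f/∂d_i · δd_i)²) = √(0.00565 + 0.0114) = 0.131 cm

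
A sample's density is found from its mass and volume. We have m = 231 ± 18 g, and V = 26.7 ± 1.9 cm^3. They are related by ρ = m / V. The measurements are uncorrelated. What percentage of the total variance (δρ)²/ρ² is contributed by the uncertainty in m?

54.5%

(δρ/ρ)² = (1·δm/m)² + (-1·δV/V)²
  m term: (1×0.0779)² = 0.00607
  V term: (-1×0.0712)² = 0.00506
Total = 0.0111. Share from m = 0.00607/0.0111 = 0.545.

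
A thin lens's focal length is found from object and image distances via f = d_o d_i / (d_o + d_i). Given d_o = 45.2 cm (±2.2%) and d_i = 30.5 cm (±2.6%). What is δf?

∂f/∂d_o = (d_i/(d_o+d_i))² = 0.162;  ∂f/∂d_i = (d_o/(d_o+d_i))² = 0.357
δf = √((∂f/∂d_o · δd_o)² + (∂f/∂d_i · δd_i)²) = √(0.0261 + 0.0799) = 0.326 cm

0.326 cm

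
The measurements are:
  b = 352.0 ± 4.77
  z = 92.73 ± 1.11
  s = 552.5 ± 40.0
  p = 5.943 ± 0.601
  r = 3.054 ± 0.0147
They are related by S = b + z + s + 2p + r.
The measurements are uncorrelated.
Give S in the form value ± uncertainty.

1012 ± 40.3

Absolute uncertainties add in quadrature for a linear combination:
  (δb)² = 22.8;  (δz)² = 1.23;  (δs)² = 1600;  (2·δp)² = 1.44;  (δr)² = 0.000216
δS = √(1630) = 40.3
S = 1012.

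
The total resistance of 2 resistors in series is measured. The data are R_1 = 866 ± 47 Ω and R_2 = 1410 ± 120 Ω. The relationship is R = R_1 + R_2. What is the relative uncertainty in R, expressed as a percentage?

5.66%

Absolute uncertainties add in quadrature for a linear combination:
  (δR_1)² = 2210;  (δR_2)² = 14400
δR = √(16600) = 129 Ω
R = 2280 Ω, so δR/R = 129/2280 = 0.0566.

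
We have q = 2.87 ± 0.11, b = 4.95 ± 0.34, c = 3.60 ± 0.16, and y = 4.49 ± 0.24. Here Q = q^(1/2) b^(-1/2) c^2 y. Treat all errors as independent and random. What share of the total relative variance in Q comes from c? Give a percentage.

(δQ/Q)² = (½·δq/q)² + (−½·δb/b)² + (2·δc/c)² + (1·δy/y)²
  q term: (0.5×0.0383)² = 0.000367
  b term: (-0.5×0.0687)² = 0.00118
  c term: (2×0.0444)² = 0.00790
  y term: (1×0.0535)² = 0.00286
Total = 0.0123. Share from c = 0.00790/0.0123 = 0.642.

64.2%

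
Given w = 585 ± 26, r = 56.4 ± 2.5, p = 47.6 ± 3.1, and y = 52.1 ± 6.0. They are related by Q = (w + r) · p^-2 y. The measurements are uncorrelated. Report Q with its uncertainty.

14.7 ± 2.63

Let u = w + r = 641. δu = √(δw² + δr²) = √(676 + 6.25) = 26.1, so δu/u = 0.0407.
Q is then a monomial in u, p, y:
δQ/Q = √((δu/u)² + (-2·δp/p)² + (1·δy/y)²) = √(0.00166 + 0.0170 + 0.0133) = 0.179
Q = 14.7, so δQ = 0.179 × 14.7 = 2.63.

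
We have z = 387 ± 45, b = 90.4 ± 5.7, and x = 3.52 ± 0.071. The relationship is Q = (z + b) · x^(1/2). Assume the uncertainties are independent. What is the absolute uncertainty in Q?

Let u = z + b = 477. δu = √(δz² + δb²) = √(2020 + 32.5) = 45.4, so δu/u = 0.0950.
Q is then a monomial in u, x:
δQ/Q = √((δu/u)² + (½·δx/x)²) = √(0.00903 + 0.000102) = 0.0955
Q = 896, so δQ = 0.0955 × 896 = 85.6.

85.6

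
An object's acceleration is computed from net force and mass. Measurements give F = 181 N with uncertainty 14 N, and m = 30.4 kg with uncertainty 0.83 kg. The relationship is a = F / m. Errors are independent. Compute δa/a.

Products/powers → add relative errors in quadrature, weighted by exponent:
  (1·δF/F)² = (1×0.0773)² = 0.00598;  (-1·δm/m)² = (-1×0.0273)² = 0.000745
δa/a = √(0.00673) = 0.0820

0.0820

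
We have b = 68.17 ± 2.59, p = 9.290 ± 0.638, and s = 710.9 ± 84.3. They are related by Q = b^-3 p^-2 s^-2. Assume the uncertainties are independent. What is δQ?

2.15e-14

Products/powers → add relative errors in quadrature, weighted by exponent:
  (-3·δb/b)² = (-3×0.0380)² = 0.0130;  (-2·δp/p)² = (-2×0.0687)² = 0.0189;  (-2·δs/s)² = (-2×0.119)² = 0.0562
δQ/Q = √(0.0881) = 0.297
Q = 7.237e-14, so δQ = 0.297 × 7.237e-14 = 2.15e-14.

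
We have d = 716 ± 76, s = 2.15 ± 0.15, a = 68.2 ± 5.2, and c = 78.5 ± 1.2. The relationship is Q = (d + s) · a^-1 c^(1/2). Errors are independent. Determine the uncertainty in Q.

12.2

Let u = d + s = 718. δu = √(δd² + δs²) = √(5780 + 0.0225) = 76.0, so δu/u = 0.106.
Q is then a monomial in u, a, c:
δQ/Q = √((δu/u)² + (-1·δa/a)² + (½·δc/c)²) = √(0.0112 + 0.00581 + 5.84e-05) = 0.131
Q = 93.3, so δQ = 0.131 × 93.3 = 12.2.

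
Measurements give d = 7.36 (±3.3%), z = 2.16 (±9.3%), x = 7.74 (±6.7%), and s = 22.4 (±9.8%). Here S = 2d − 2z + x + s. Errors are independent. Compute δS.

For a sum/difference, combine absolute errors in quadrature:
  (2·δd)² = 0.236;  (2·δz)² = 0.161;  (δx)² = 0.269;  (δs)² = 4.82
δS = √(5.49) = 2.34

2.34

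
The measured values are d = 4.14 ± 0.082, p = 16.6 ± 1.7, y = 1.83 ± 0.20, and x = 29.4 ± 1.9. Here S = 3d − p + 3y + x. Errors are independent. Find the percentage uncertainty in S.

8.57%

For a sum/difference, combine absolute errors in quadrature:
  (3·δd)² = 0.0605;  (δp)² = 2.89;  (3·δy)² = 0.360;  (δx)² = 3.61
δS = √(6.92) = 2.63
S = 30.7, so δS/S = 2.63/30.7 = 0.0857.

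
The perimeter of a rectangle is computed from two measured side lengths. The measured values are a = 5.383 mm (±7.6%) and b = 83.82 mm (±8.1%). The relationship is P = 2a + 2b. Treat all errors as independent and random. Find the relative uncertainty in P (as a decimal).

Sums and differences: (δP)² = Σ (cᵢ δxᵢ)².
  (2·δa)² = 0.669;  (2·δb)² = 184
δP = √(185) = 13.6 mm
P = 178.4 mm, so δP/P = 13.6/178.4 = 0.0763.

0.0763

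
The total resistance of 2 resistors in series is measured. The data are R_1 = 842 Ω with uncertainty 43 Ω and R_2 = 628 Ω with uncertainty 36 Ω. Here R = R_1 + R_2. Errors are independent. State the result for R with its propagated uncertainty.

1470 ± 56.1 Ω

R is a linear combination, so absolute uncertainties add in quadrature:
  (δR_1)² = 1850;  (δR_2)² = 1300
δR = √(3140) = 56.1 Ω
R = 1470 Ω.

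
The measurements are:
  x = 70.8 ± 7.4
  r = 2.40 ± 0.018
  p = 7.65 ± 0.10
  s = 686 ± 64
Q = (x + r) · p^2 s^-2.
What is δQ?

0.00195

Let u = x + r = 73.2. δu = √(δx² + δr²) = √(54.8 + 0.000324) = 7.40, so δu/u = 0.101.
Q is then a monomial in u, p, s:
δQ/Q = √((δu/u)² + (2·δp/p)² + (-2·δs/s)²) = √(0.0102 + 0.000683 + 0.0348) = 0.214
Q = 0.00910, so δQ = 0.214 × 0.00910 = 0.00195.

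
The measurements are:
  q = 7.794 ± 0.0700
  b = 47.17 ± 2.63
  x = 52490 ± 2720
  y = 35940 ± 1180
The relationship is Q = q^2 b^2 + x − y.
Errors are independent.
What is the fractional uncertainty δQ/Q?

Let p = q^2·b^2 = 135200. δp/p = √((2·δq/q)² + (2·δb/b)²) = √(0.000323 + 0.0124) = 0.113, so δp = 15300.
Q = p + x − y: δQ = √(δp² + δx² + δy²) = √(2.33e+08 + 7.4e+06 + 1.39e+06) = 15600
Q = 151700, so δQ/Q = 15600/151700 = 0.103.

0.103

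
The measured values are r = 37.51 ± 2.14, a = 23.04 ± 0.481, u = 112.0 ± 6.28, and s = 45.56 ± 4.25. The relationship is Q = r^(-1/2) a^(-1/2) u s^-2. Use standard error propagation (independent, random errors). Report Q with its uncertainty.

0.001835 ± 0.000362

Products/powers → add relative errors in quadrature, weighted by exponent:
  (−½·δr/r)² = (-0.5×0.0571)² = 0.000814;  (−½·δa/a)² = (-0.5×0.0209)² = 0.000109;  (1·δu/u)² = (1×0.0561)² = 0.00314;  (-2·δs/s)² = (-2×0.0933)² = 0.0348
δQ/Q = √(0.0389) = 0.197
Q = 0.001835, so δQ = 0.197 × 0.001835 = 0.000362.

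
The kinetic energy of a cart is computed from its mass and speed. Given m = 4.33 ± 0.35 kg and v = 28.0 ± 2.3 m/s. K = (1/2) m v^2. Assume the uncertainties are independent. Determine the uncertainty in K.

311 J

Products/powers → add relative errors in quadrature, weighted by exponent:
  (1·δm/m)² = (1×0.0808)² = 0.00653;  (2·δv/v)² = (2×0.0821)² = 0.0270
δK/K = √(0.0335) = 0.183
K = 1700 J, so δK = 0.183 × 1700 = 311 J.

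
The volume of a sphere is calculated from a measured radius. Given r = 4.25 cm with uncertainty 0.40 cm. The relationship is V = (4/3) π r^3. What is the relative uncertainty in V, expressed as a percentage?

28.2%

Since V is a product/quotient, work with relative uncertainties:
  (3·δr/r)² = (3×0.0941)² = 0.0797
δV/V = √(0.0797) = 0.282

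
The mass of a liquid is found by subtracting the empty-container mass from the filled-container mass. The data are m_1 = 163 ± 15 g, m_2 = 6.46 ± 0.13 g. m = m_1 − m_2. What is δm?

Each term contributes (cᵢ δxᵢ)² to (δm)²:
  (δm_1)² = 225;  (δm_2)² = 0.0169
δm = √(225) = 15.0 g

15.0 g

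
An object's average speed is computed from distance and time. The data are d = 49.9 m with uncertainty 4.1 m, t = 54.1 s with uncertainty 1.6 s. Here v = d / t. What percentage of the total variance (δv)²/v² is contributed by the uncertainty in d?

88.5%

(δv/v)² = (1·δd/d)² + (-1·δt/t)²
  d term: (1×0.0822)² = 0.00675
  t term: (-1×0.0296)² = 0.000875
Total = 0.00763. Share from d = 0.00675/0.00763 = 0.885.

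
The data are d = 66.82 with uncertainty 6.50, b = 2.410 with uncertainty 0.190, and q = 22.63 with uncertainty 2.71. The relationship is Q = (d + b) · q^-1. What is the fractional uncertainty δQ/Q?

0.152

Let u = d + b = 69.23. δu = √(δd² + δb²) = √(42.2 + 0.0361) = 6.50, so δu/u = 0.0939.
Q is then a monomial in u, q:
δQ/Q = √((δu/u)² + (-1·δq/q)²) = √(0.00882 + 0.0143) = 0.152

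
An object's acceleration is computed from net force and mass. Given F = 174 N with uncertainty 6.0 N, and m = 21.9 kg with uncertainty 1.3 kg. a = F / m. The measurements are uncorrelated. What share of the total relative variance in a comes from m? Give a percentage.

74.8%

(δa/a)² = (1·δF/F)² + (-1·δm/m)²
  F term: (1×0.0345)² = 0.00119
  m term: (-1×0.0594)² = 0.00352
Total = 0.00471. Share from m = 0.00352/0.00471 = 0.748.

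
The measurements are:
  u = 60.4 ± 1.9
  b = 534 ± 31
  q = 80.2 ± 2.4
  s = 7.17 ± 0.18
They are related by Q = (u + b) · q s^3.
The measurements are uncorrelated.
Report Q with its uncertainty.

(1.76 ± 0.169) × 10^7

Let w = u + b = 594. δw = √(δu² + δb²) = √(3.61 + 961) = 31.1, so δw/w = 0.0523.
Q is then a monomial in w, q, s:
δQ/Q = √((δw/w)² + (1·δq/q)² + (3·δs/s)²) = √(0.00273 + 0.000896 + 0.00567) = 0.0964
Q = 1.76e+07, so δQ = 0.0964 × 1.76e+07 = 1.69e+06.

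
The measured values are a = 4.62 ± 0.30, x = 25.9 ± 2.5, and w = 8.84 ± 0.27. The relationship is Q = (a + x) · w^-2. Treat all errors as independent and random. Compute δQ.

Let u = a + x = 30.5. δu = √(δa² + δx²) = √(0.0900 + 6.25) = 2.52, so δu/u = 0.0825.
Q is then a monomial in u, w:
δQ/Q = √((δu/u)² + (-2·δw/w)²) = √(0.00681 + 0.00373) = 0.103
Q = 0.391, so δQ = 0.103 × 0.391 = 0.0401.

0.0401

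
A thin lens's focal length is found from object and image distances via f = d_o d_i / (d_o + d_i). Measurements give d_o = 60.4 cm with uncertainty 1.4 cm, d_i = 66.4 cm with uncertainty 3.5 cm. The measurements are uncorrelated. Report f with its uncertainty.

∂f/∂d_o = (d_i/(d_o+d_i))² = 0.274;  ∂f/∂d_i = (d_o/(d_o+d_i))² = 0.227
δf = √((∂f/∂d_o · δd_o)² + (∂f/∂d_i · δd_i)²) = √(0.147 + 0.631) = 0.882 cm
f = 31.6 cm.

31.6 ± 0.882 cm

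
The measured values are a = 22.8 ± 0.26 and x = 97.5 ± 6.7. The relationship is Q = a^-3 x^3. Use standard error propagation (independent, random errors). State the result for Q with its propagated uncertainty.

78.2 ± 16.3

Products/powers → add relative errors in quadrature, weighted by exponent:
  (-3·δa/a)² = (-3×0.0114)² = 0.00117;  (3·δx/x)² = (3×0.0687)² = 0.0425
δQ/Q = √(0.0437) = 0.209
Q = 78.2, so δQ = 0.209 × 78.2 = 16.3.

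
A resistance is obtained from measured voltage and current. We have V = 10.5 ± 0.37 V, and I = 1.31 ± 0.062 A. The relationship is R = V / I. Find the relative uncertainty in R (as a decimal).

Relative error in a monomial: (δR/R)² = Σ (nᵢ · δxᵢ/xᵢ)².
  (1·δV/V)² = (1×0.0352)² = 0.00124;  (-1·δI/I)² = (-1×0.0473)² = 0.00224
δR/R = √(0.00348) = 0.0590

0.0590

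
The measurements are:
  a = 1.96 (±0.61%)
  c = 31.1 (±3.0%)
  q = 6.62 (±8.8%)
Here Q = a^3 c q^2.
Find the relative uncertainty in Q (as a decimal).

Each factor contributes (exponent × relative error)² to (δQ/Q)²:
  (3·δa/a)² = (3×0.00610)² = 0.000335;  (1·δc/c)² = (1×0.0300)² = 0.000900;  (2·δq/q)² = (2×0.0880)² = 0.0310
δQ/Q = √(0.0322) = 0.179

0.179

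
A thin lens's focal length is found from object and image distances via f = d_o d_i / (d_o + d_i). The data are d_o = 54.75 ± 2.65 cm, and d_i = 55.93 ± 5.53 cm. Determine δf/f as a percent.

5.47%

∂f/∂d_o = (d_i/(d_o+d_i))² = 0.255;  ∂f/∂d_i = (d_o/(d_o+d_i))² = 0.245
δf = √((∂f/∂d_o · δd_o)² + (∂f/∂d_i · δd_i)²) = √(0.458 + 1.83) = 1.51 cm
f = 27.67 cm, so δf/f = 1.51/27.67 = 0.0547.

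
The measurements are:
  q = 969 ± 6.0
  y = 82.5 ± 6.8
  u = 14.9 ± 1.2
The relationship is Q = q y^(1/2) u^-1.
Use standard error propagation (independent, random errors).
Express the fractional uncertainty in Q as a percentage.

Products/powers → add relative errors in quadrature, weighted by exponent:
  (1·δq/q)² = (1×0.00619)² = 3.83e-05;  (½·δy/y)² = (0.5×0.0824)² = 0.00170;  (-1·δu/u)² = (-1×0.0805)² = 0.00649
δQ/Q = √(0.00822) = 0.0907

9.07%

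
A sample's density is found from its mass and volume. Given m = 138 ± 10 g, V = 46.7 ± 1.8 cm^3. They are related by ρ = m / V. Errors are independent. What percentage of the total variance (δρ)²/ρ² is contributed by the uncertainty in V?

22.1%

(δρ/ρ)² = (1·δm/m)² + (-1·δV/V)²
  m term: (1×0.0725)² = 0.00525
  V term: (-1×0.0385)² = 0.00149
Total = 0.00674. Share from V = 0.00149/0.00674 = 0.221.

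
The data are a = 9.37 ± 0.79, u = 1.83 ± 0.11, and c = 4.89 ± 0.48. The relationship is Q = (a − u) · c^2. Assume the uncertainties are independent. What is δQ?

40.2

Let w = a − u = 7.54. δw = √(δa² + δu²) = √(0.624 + 0.0121) = 0.798, so δw/w = 0.106.
Q is then a monomial in w, c:
δQ/Q = √((δw/w)² + (2·δc/c)²) = √(0.0112 + 0.0385) = 0.223
Q = 180, so δQ = 0.223 × 180 = 40.2.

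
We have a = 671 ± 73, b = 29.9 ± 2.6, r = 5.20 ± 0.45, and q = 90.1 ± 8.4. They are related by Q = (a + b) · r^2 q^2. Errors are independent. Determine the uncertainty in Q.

Let u = a + b = 701. δu = √(δa² + δb²) = √(5330 + 6.76) = 73.0, so δu/u = 0.104.
Q is then a monomial in u, r, q:
δQ/Q = √((δu/u)² + (2·δr/r)² + (2·δq/q)²) = √(0.0109 + 0.0300 + 0.0348) = 0.275
Q = 1.54e+08, so δQ = 0.275 × 1.54e+08 = 4.23e+07.

4.23e+07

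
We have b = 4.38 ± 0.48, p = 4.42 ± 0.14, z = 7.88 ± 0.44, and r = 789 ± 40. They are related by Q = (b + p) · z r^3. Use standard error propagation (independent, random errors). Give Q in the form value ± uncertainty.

Let u = b + p = 8.80. δu = √(δb² + δp²) = √(0.230 + 0.0196) = 0.500, so δu/u = 0.0568.
Q is then a monomial in u, z, r:
δQ/Q = √((δu/u)² + (1·δz/z)² + (3·δr/r)²) = √(0.00323 + 0.00312 + 0.0231) = 0.172
Q = 3.41e+10, so δQ = 0.172 × 3.41e+10 = 5.85e+09.

(3.41 ± 0.585) × 10^10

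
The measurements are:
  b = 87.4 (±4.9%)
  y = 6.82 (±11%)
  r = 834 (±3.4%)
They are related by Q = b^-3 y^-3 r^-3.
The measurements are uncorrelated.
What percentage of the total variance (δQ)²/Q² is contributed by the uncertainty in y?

(δQ/Q)² = (-3·δb/b)² + (-3·δy/y)² + (-3·δr/r)²
  b term: (-3×0.0490)² = 0.0216
  y term: (-3×0.110)² = 0.109
  r term: (-3×0.0340)² = 0.0104
Total = 0.141. Share from y = 0.109/0.141 = 0.773.

77.3%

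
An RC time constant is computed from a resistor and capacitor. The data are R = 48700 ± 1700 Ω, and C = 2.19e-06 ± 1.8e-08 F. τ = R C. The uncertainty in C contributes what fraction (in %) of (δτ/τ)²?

5.25%

(δτ/τ)² = (1·δR/R)² + (1·δC/C)²
  R term: (1×0.0349)² = 0.00122
  C term: (1×0.00822)² = 6.76e-05
Total = 0.00129. Share from C = 6.76e-05/0.00129 = 0.0525.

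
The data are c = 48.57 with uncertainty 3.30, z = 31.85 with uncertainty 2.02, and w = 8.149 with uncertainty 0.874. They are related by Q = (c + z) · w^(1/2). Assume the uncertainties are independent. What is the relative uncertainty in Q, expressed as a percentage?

7.20%

Let u = c + z = 80.42. δu = √(δc² + δz²) = √(10.9 + 4.08) = 3.87, so δu/u = 0.0481.
Q is then a monomial in u, w:
δQ/Q = √((δu/u)² + (½·δw/w)²) = √(0.00231 + 0.00288) = 0.0720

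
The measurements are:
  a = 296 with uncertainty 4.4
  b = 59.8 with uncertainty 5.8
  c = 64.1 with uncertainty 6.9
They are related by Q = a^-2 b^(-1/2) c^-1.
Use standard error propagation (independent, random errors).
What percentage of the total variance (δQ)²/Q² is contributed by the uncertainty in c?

78.2%

(δQ/Q)² = (-2·δa/a)² + (−½·δb/b)² + (-1·δc/c)²
  a term: (-2×0.0149)² = 0.000884
  b term: (-0.5×0.0970)² = 0.00235
  c term: (-1×0.108)² = 0.0116
Total = 0.0148. Share from c = 0.0116/0.0148 = 0.782.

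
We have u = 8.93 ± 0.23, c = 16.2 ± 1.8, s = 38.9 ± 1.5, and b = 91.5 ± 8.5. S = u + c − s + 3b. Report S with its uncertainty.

Absolute uncertainties add in quadrature for a linear combination:
  (δu)² = 0.0529;  (δc)² = 3.24;  (δs)² = 2.25;  (3·δb)² = 650
δS = √(656) = 25.6
S = 261.

261 ± 25.6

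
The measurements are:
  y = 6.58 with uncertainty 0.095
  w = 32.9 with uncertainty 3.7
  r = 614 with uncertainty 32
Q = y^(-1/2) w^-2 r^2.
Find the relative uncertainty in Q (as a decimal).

Relative error in a monomial: (δQ/Q)² = Σ (nᵢ · δxᵢ/xᵢ)².
  (−½·δy/y)² = (-0.5×0.0144)² = 5.21e-05;  (-2·δw/w)² = (-2×0.112)² = 0.0506;  (2·δr/r)² = (2×0.0521)² = 0.0109
δQ/Q = √(0.0615) = 0.248

0.248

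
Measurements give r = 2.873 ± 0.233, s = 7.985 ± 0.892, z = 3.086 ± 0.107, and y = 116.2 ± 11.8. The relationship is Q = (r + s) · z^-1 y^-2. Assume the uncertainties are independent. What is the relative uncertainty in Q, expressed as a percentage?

22.3%

Let u = r + s = 10.86. δu = √(δr² + δs²) = √(0.0543 + 0.796) = 0.922, so δu/u = 0.0849.
Q is then a monomial in u, z, y:
δQ/Q = √((δu/u)² + (-1·δz/z)² + (-2·δy/y)²) = √(0.00721 + 0.00120 + 0.0412) = 0.223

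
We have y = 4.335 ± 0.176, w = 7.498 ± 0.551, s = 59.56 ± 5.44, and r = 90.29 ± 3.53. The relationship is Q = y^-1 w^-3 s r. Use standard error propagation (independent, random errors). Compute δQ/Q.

0.245

Q is a product of powers, so relative uncertainties combine in quadrature:
  (-1·δy/y)² = (-1×0.0406)² = 0.00165;  (-3·δw/w)² = (-3×0.0735)² = 0.0486;  (1·δs/s)² = (1×0.0913)² = 0.00834;  (1·δr/r)² = (1×0.0391)² = 0.00153
δQ/Q = √(0.0601) = 0.245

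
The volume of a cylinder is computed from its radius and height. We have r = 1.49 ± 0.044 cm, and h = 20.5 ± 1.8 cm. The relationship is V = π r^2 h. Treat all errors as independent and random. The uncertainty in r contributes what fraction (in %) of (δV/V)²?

31.2%

(δV/V)² = (2·δr/r)² + (1·δh/h)²
  r term: (2×0.0295)² = 0.00349
  h term: (1×0.0878)² = 0.00771
Total = 0.0112. Share from r = 0.00349/0.0112 = 0.312.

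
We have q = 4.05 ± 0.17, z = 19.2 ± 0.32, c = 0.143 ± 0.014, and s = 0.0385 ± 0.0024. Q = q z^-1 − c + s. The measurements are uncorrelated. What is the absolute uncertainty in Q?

Let p = q·z^-1 = 0.211. δp/p = √((1·δq/q)² + (-1·δz/z)²) = √(0.00176 + 0.000278) = 0.0452, so δp = 0.00953.
Q = p − c + s: δQ = √(δp² + δc² + δs²) = √(9.08e-05 + 0.000196 + 5.76e-06) = 0.0171

0.0171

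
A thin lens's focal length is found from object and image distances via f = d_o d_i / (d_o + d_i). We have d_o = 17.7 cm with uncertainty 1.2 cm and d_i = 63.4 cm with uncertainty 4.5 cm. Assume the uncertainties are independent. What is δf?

∂f/∂d_o = (d_i/(d_o+d_i))² = 0.611;  ∂f/∂d_i = (d_o/(d_o+d_i))² = 0.0476
δf = √((∂f/∂d_o · δd_o)² + (∂f/∂d_i · δd_i)²) = √(0.538 + 0.0459) = 0.764 cm

0.764 cm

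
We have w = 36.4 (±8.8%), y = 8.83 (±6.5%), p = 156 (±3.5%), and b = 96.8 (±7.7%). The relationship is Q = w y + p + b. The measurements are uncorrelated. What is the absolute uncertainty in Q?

Let h = w·y = 321. δh/h = √((1·δw/w)² + (1·δy/y)²) = √(0.00774 + 0.00423) = 0.109, so δh = 35.2.
Q = h + p + b: δQ = √(δh² + δp² + δb²) = √(1240 + 29.8 + 55.6) = 36.4

36.4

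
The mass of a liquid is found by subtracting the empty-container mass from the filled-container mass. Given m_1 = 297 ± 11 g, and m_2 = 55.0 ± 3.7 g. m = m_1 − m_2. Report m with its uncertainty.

242 ± 11.6 g

Each term contributes (cᵢ δxᵢ)² to (δm)²:
  (δm_1)² = 121;  (δm_2)² = 13.7
δm = √(135) = 11.6 g
m = 242 g.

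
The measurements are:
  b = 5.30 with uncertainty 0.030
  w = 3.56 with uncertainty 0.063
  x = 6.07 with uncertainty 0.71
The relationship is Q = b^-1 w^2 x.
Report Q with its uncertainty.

14.5 ± 1.78

For a monomial Q ∝ b^-1, w^2, x, fractional errors add in quadrature:
  (-1·δb/b)² = (-1×0.00566)² = 3.2e-05;  (2·δw/w)² = (2×0.0177)² = 0.00125;  (1·δx/x)² = (1×0.117)² = 0.0137
δQ/Q = √(0.0150) = 0.122
Q = 14.5, so δQ = 0.122 × 14.5 = 1.78.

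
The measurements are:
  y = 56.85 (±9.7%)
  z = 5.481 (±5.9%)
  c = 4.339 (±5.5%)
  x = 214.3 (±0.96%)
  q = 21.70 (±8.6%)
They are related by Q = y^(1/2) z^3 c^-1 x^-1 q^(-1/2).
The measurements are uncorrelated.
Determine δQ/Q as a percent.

19.7%

Each factor contributes (exponent × relative error)² to (δQ/Q)²:
  (½·δy/y)² = (0.5×0.0970)² = 0.00235;  (3·δz/z)² = (3×0.0590)² = 0.0313;  (-1·δc/c)² = (-1×0.0550)² = 0.00302;  (-1·δx/x)² = (-1×0.00960)² = 9.22e-05;  (−½·δq/q)² = (-0.5×0.0860)² = 0.00185
δQ/Q = √(0.0386) = 0.197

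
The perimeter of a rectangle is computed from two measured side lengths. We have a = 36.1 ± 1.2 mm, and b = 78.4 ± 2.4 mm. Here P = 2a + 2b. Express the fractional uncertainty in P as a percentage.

For a sum/difference, combine absolute errors in quadrature:
  (2·δa)² = 5.76;  (2·δb)² = 23.0
δP = √(28.8) = 5.37 mm
P = 229 mm, so δP/P = 5.37/229 = 0.0234.

2.34%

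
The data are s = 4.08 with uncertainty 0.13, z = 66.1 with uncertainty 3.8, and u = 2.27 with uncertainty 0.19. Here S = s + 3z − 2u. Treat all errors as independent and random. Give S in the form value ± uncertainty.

S is a linear combination, so absolute uncertainties add in quadrature:
  (δs)² = 0.0169;  (3·δz)² = 130;  (2·δu)² = 0.144
δS = √(130) = 11.4
S = 198.

198 ± 11.4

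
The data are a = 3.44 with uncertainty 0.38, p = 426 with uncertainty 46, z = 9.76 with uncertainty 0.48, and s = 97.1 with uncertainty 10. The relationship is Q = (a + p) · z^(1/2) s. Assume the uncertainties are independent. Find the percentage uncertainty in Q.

Let u = a + p = 429. δu = √(δa² + δp²) = √(0.144 + 2120) = 46.0, so δu/u = 0.107.
Q is then a monomial in u, z, s:
δQ/Q = √((δu/u)² + (½·δz/z)² + (1·δs/s)²) = √(0.0115 + 0.000605 + 0.0106) = 0.151

15.1%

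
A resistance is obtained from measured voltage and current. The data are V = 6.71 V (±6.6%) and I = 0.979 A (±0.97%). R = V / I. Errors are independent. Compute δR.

0.457 Ω

Each factor contributes (exponent × relative error)² to (δR/R)²:
  (1·δV/V)² = (1×0.0660)² = 0.00436;  (-1·δI/I)² = (-1×0.00970)² = 9.41e-05
δR/R = √(0.00445) = 0.0667
R = 6.85 Ω, so δR = 0.0667 × 6.85 = 0.457 Ω.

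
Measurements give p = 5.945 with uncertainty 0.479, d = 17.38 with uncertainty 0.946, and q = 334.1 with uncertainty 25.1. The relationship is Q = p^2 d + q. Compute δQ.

Let w = p^2·d = 614.3. δw/w = √((2·δp/p)² + (1·δd/d)²) = √(0.0260 + 0.00296) = 0.170, so δw = 104.
Q = w + q: δQ = √(δw² + δq²) = √(10900 + 630) = 107

107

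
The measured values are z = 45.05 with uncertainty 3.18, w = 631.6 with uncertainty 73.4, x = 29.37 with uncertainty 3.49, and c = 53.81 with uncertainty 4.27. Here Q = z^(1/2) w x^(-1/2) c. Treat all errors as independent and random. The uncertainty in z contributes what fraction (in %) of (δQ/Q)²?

(δQ/Q)² = (½·δz/z)² + (1·δw/w)² + (−½·δx/x)² + (1·δc/c)²
  z term: (0.5×0.0706)² = 0.00125
  w term: (1×0.116)² = 0.0135
  x term: (-0.5×0.119)² = 0.00353
  c term: (1×0.0794)² = 0.00630
Total = 0.0246. Share from z = 0.00125/0.0246 = 0.0507.

5.07%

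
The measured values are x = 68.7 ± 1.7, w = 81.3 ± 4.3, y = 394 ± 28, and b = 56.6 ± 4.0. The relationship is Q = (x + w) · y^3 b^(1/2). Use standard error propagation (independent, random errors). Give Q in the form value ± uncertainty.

Let u = x + w = 150. δu = √(δx² + δw²) = √(2.89 + 18.5) = 4.62, so δu/u = 0.0308.
Q is then a monomial in u, y, b:
δQ/Q = √((δu/u)² + (3·δy/y)² + (½·δb/b)²) = √(0.000950 + 0.0455 + 0.00125) = 0.218
Q = 6.9e+10, so δQ = 0.218 × 6.9e+10 = 1.51e+10.

(6.90 ± 1.51) × 10^10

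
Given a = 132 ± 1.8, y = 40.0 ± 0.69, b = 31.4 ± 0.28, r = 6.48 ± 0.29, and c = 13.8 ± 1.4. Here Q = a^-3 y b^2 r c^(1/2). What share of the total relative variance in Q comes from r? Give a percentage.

29.2%

(δQ/Q)² = (-3·δa/a)² + (1·δy/y)² + (2·δb/b)² + (1·δr/r)² + (½·δc/c)²
  a term: (-3×0.0136)² = 0.00167
  y term: (1×0.0172)² = 0.000298
  b term: (2×0.00892)² = 0.000318
  r term: (1×0.0448)² = 0.00200
  c term: (0.5×0.101)² = 0.00257
Total = 0.00687. Share from r = 0.00200/0.00687 = 0.292.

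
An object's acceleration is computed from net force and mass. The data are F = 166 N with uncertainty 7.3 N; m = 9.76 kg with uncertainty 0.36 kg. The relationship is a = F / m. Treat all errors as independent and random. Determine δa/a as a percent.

5.74%

Each factor contributes (exponent × relative error)² to (δa/a)²:
  (1·δF/F)² = (1×0.0440)² = 0.00193;  (-1·δm/m)² = (-1×0.0369)² = 0.00136
δa/a = √(0.00329) = 0.0574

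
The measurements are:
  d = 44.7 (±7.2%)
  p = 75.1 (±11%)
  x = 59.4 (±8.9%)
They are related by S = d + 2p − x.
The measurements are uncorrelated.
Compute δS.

17.6

Sums and differences: (δS)² = Σ (cᵢ δxᵢ)².
  (δd)² = 10.4;  (2·δp)² = 273;  (δx)² = 27.9
δS = √(311) = 17.6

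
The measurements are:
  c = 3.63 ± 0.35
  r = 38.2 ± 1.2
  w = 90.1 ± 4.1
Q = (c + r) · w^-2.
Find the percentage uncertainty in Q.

9.58%

Let u = c + r = 41.8. δu = √(δc² + δr²) = √(0.122 + 1.44) = 1.25, so δu/u = 0.0299.
Q is then a monomial in u, w:
δQ/Q = √((δu/u)² + (-2·δw/w)²) = √(0.000893 + 0.00828) = 0.0958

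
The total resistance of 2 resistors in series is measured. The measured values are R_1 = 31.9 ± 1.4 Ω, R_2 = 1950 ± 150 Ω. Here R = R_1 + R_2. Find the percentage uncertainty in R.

7.57%

Sums and differences: (δR)² = Σ (cᵢ δxᵢ)².
  (δR_1)² = 1.96;  (δR_2)² = 22500
δR = √(22500) = 150 Ω
R = 1980 Ω, so δR/R = 150/1980 = 0.0757.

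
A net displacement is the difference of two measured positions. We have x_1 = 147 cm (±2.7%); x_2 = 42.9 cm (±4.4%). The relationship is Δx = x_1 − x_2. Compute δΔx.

4.39 cm

Δx is a linear combination, so absolute uncertainties add in quadrature:
  (δx_1)² = 15.8;  (δx_2)² = 3.56
δΔx = √(19.3) = 4.39 cm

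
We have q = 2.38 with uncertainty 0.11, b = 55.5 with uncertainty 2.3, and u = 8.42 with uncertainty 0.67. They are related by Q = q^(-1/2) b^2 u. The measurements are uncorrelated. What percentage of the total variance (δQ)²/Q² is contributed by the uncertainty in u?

(δQ/Q)² = (−½·δq/q)² + (2·δb/b)² + (1·δu/u)²
  q term: (-0.5×0.0462)² = 0.000534
  b term: (2×0.0414)² = 0.00687
  u term: (1×0.0796)² = 0.00633
Total = 0.0137. Share from u = 0.00633/0.0137 = 0.461.

46.1%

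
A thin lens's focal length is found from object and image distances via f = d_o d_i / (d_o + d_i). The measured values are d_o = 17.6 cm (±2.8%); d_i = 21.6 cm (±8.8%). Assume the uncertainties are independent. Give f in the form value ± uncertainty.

∂f/∂d_o = (d_i/(d_o+d_i))² = 0.304;  ∂f/∂d_i = (d_o/(d_o+d_i))² = 0.202
δf = √((∂f/∂d_o · δd_o)² + (∂f/∂d_i · δd_i)²) = √(0.0224 + 0.147) = 0.411 cm
f = 9.70 cm.

9.70 ± 0.411 cm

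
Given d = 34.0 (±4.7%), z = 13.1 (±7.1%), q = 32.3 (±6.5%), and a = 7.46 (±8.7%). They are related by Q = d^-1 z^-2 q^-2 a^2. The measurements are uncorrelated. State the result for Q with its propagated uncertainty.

(9.14 ± 2.41) × 10^-6

For a monomial Q ∝ d^-1, z^-2, q^-2, a^2, fractional errors add in quadrature:
  (-1·δd/d)² = (-1×0.0470)² = 0.00221;  (-2·δz/z)² = (-2×0.0710)² = 0.0202;  (-2·δq/q)² = (-2×0.0650)² = 0.0169;  (2·δa/a)² = (2×0.0870)² = 0.0303
δQ/Q = √(0.0695) = 0.264
Q = 9.14e-06, so δQ = 0.264 × 9.14e-06 = 2.41e-06.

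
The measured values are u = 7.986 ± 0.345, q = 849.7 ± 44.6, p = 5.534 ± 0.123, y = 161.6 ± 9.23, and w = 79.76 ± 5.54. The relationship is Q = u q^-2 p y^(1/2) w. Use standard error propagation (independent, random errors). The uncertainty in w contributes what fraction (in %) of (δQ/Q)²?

(δQ/Q)² = (1·δu/u)² + (-2·δq/q)² + (1·δp/p)² + (½·δy/y)² + (1·δw/w)²
  u term: (1×0.0432)² = 0.00187
  q term: (-2×0.0525)² = 0.0110
  p term: (1×0.0222)² = 0.000494
  y term: (0.5×0.0571)² = 0.000816
  w term: (1×0.0695)² = 0.00482
Total = 0.0190. Share from w = 0.00482/0.0190 = 0.254.

25.4%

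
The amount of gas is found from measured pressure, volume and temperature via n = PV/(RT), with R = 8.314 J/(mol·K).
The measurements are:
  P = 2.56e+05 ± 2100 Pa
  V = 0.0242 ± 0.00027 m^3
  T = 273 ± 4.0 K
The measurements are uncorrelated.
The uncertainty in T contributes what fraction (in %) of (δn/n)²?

(δn/n)² = (1·δP/P)² + (1·δV/V)² + (-1·δT/T)²
  P term: (1×0.00820)² = 6.73e-05
  V term: (1×0.0112)² = 0.000124
  T term: (-1×0.0147)² = 0.000215
Total = 0.000406. Share from T = 0.000215/0.000406 = 0.528.

52.8%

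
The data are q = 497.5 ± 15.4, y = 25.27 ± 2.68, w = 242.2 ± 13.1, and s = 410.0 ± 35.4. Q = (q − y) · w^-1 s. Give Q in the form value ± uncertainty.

Let u = q − y = 472.2. δu = √(δq² + δy²) = √(237 + 7.18) = 15.6, so δu/u = 0.0331.
Q is then a monomial in u, w, s:
δQ/Q = √((δu/u)² + (-1·δw/w)² + (1·δs/s)²) = √(0.00110 + 0.00293 + 0.00745) = 0.107
Q = 799.4, so δQ = 0.107 × 799.4 = 85.6.

799.4 ± 85.6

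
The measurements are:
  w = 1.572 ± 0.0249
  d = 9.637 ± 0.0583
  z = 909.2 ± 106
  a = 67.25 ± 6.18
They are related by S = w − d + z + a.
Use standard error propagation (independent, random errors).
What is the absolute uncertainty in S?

Each term contributes (cᵢ δxᵢ)² to (δS)²:
  (δw)² = 0.000620;  (δd)² = 0.00340;  (δz)² = 11200;  (δa)² = 38.2
δS = √(11300) = 106

106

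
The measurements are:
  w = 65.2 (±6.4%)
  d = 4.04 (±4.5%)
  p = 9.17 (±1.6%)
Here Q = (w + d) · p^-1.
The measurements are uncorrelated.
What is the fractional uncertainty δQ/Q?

0.0624

Let u = w + d = 69.2. δu = √(δw² + δd²) = √(17.4 + 0.0331) = 4.18, so δu/u = 0.0603.
Q is then a monomial in u, p:
δQ/Q = √((δu/u)² + (-1·δp/p)²) = √(0.00364 + 0.000256) = 0.0624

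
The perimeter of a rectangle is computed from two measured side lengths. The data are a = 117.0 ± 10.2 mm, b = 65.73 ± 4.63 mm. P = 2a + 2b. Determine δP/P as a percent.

Each term contributes (cᵢ δxᵢ)² to (δP)²:
  (2·δa)² = 416;  (2·δb)² = 85.7
δP = √(502) = 22.4 mm
P = 365.5 mm, so δP/P = 22.4/365.5 = 0.0613.

6.13%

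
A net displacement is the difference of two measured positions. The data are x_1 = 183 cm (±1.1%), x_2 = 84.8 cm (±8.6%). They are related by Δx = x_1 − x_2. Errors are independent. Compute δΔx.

Sums and differences: (δΔx)² = Σ (cᵢ δxᵢ)².
  (δx_1)² = 4.05;  (δx_2)² = 53.2
δΔx = √(57.2) = 7.57 cm

7.57 cm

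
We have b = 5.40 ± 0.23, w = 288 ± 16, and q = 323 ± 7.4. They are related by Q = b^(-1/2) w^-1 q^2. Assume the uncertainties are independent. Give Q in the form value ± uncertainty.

156 ± 11.7

Relative error in a monomial: (δQ/Q)² = Σ (nᵢ · δxᵢ/xᵢ)².
  (−½·δb/b)² = (-0.5×0.0426)² = 0.000454;  (-1·δw/w)² = (-1×0.0556)² = 0.00309;  (2·δq/q)² = (2×0.0229)² = 0.00210
δQ/Q = √(0.00564) = 0.0751
Q = 156, so δQ = 0.0751 × 156 = 11.7.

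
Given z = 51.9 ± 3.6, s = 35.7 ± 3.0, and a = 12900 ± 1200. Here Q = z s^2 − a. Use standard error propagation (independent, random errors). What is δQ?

Let p = z·s^2 = 66100. δp/p = √((1·δz/z)² + (2·δs/s)²) = √(0.00481 + 0.0282) = 0.182, so δp = 12000.
Q = p − a: δQ = √(δp² + δa²) = √(1.45e+08 + 1.44e+06) = 12100

12100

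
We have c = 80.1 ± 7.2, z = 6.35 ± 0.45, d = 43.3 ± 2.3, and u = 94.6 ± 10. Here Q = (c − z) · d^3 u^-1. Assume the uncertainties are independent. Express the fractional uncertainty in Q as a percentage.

Let w = c − z = 73.8. δw = √(δc² + δz²) = √(51.8 + 0.203) = 7.21, so δw/w = 0.0978.
Q is then a monomial in w, d, u:
δQ/Q = √((δw/w)² + (3·δd/d)² + (-1·δu/u)²) = √(0.00957 + 0.0254 + 0.0112) = 0.215

21.5%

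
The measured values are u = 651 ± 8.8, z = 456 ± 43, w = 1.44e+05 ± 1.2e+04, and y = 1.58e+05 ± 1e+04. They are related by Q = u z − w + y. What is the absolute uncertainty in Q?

Let p = u·z = 2.97e+05. δp/p = √((1·δu/u)² + (1·δz/z)²) = √(0.000183 + 0.00889) = 0.0953, so δp = 28300.
Q = p − w + y: δQ = √(δp² + δw² + δy²) = √(8e+08 + 1.44e+08 + 1e+08) = 32300

32300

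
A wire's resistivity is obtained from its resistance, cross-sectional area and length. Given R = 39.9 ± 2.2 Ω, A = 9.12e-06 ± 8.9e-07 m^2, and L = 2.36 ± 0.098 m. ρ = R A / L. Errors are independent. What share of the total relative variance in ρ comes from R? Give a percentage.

(δρ/ρ)² = (1·δR/R)² + (1·δA/A)² + (-1·δL/L)²
  R term: (1×0.0551)² = 0.00304
  A term: (1×0.0976)² = 0.00952
  L term: (-1×0.0415)² = 0.00172
Total = 0.0143. Share from R = 0.00304/0.0143 = 0.213.

21.3%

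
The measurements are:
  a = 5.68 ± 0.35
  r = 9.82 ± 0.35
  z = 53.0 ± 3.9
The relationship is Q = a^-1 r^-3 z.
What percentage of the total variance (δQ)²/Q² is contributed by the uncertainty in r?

(δQ/Q)² = (-1·δa/a)² + (-3·δr/r)² + (1·δz/z)²
  a term: (-1×0.0616)² = 0.00380
  r term: (-3×0.0356)² = 0.0114
  z term: (1×0.0736)² = 0.00541
Total = 0.0206. Share from r = 0.0114/0.0206 = 0.554.

55.4%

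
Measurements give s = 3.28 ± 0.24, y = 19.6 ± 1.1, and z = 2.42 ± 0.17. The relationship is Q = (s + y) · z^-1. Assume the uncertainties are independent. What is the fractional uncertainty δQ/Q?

0.0858

Let u = s + y = 22.9. δu = √(δs² + δy²) = √(0.0576 + 1.21) = 1.13, so δu/u = 0.0492.
Q is then a monomial in u, z:
δQ/Q = √((δu/u)² + (-1·δz/z)²) = √(0.00242 + 0.00493) = 0.0858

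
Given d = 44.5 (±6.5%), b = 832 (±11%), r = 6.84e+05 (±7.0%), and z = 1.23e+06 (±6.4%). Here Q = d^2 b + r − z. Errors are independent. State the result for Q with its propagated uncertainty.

(1.10 ± 0.295) × 10^6

Let p = d^2·b = 1.65e+06. δp/p = √((2·δd/d)² + (1·δb/b)²) = √(0.0169 + 0.0121) = 0.170, so δp = 2.81e+05.
Q = p + r − z: δQ = √(δp² + δr² + δz²) = √(7.87e+10 + 2.29e+09 + 6.2e+09) = 2.95e+05
Q = 1.1e+06.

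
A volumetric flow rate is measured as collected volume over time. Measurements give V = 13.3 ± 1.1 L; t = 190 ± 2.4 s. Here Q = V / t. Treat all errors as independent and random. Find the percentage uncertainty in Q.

8.37%

Each factor contributes (exponent × relative error)² to (δQ/Q)²:
  (1·δV/V)² = (1×0.0827)² = 0.00684;  (-1·δt/t)² = (-1×0.0126)² = 0.000160
δQ/Q = √(0.00700) = 0.0837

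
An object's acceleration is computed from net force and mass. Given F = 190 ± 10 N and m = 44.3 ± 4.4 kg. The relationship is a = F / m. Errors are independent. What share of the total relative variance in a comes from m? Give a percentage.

78.1%

(δa/a)² = (1·δF/F)² + (-1·δm/m)²
  F term: (1×0.0526)² = 0.00277
  m term: (-1×0.0993)² = 0.00987
Total = 0.0126. Share from m = 0.00987/0.0126 = 0.781.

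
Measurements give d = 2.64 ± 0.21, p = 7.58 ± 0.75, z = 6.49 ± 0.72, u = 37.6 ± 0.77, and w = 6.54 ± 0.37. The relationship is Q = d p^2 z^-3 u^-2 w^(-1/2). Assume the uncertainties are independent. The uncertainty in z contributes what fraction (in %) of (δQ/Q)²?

(δQ/Q)² = (1·δd/d)² + (2·δp/p)² + (-3·δz/z)² + (-2·δu/u)² + (−½·δw/w)²
  d term: (1×0.0795)² = 0.00633
  p term: (2×0.0989)² = 0.0392
  z term: (-3×0.111)² = 0.111
  u term: (-2×0.0205)² = 0.00168
  w term: (-0.5×0.0566)² = 0.000800
Total = 0.159. Share from z = 0.111/0.159 = 0.698.

69.8%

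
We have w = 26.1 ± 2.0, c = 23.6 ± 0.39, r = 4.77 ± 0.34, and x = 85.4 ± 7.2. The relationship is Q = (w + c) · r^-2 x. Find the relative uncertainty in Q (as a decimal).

0.171

Let u = w + c = 49.7. δu = √(δw² + δc²) = √(4.00 + 0.152) = 2.04, so δu/u = 0.0410.
Q is then a monomial in u, r, x:
δQ/Q = √((δu/u)² + (-2·δr/r)² + (1·δx/x)²) = √(0.00168 + 0.0203 + 0.00711) = 0.171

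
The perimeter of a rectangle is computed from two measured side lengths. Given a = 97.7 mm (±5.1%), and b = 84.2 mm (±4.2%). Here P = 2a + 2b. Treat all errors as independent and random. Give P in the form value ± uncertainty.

364 ± 12.2 mm

Absolute uncertainties add in quadrature for a linear combination:
  (2·δa)² = 99.3;  (2·δb)² = 50.0
δP = √(149) = 12.2 mm
P = 364 mm.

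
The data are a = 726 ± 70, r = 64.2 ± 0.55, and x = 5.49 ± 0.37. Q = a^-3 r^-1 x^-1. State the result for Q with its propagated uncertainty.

Each factor contributes (exponent × relative error)² to (δQ/Q)²:
  (-3·δa/a)² = (-3×0.0964)² = 0.0837;  (-1·δr/r)² = (-1×0.00857)² = 7.34e-05;  (-1·δx/x)² = (-1×0.0674)² = 0.00454
δQ/Q = √(0.0883) = 0.297
Q = 7.41e-12, so δQ = 0.297 × 7.41e-12 = 2.2e-12.

(7.41 ± 2.20) × 10^-12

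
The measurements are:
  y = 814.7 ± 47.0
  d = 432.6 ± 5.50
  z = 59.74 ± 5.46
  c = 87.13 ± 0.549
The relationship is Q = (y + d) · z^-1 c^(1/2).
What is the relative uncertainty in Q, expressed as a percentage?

9.90%

Let u = y + d = 1247. δu = √(δy² + δd²) = √(2210 + 30.2) = 47.3, so δu/u = 0.0379.
Q is then a monomial in u, z, c:
δQ/Q = √((δu/u)² + (-1·δz/z)² + (½·δc/c)²) = √(0.00144 + 0.00835 + 9.93e-06) = 0.0990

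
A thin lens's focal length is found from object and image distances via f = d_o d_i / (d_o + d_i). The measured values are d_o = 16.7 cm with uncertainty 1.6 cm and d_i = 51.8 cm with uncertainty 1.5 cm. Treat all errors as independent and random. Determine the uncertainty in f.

∂f/∂d_o = (d_i/(d_o+d_i))² = 0.572;  ∂f/∂d_i = (d_o/(d_o+d_i))² = 0.0594
δf = √((∂f/∂d_o · δd_o)² + (∂f/∂d_i · δd_i)²) = √(0.837 + 0.00795) = 0.919 cm

0.919 cm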